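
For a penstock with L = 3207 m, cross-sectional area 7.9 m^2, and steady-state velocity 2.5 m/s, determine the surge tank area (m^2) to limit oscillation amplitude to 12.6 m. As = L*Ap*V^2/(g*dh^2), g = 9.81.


As = 3207 * 7.9 * 2.5^2 / (9.81 * 12.6^2) = 101.6707 m^2


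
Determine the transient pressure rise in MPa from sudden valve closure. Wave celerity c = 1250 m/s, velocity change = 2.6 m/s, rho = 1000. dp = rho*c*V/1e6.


dp = 1000 * 1250 * 2.6 / 1e6 = 3.2500 MPa


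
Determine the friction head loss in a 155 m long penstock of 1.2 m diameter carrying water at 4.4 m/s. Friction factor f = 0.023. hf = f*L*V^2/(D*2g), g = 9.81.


hf = 0.023 * 155 * 4.4^2 / (1.2 * 2 * 9.81) = 2.9315 m


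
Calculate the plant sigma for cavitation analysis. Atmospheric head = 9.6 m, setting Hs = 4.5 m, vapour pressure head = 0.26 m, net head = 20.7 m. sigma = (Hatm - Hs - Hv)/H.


sigma = (9.6 - 4.5 - 0.26) / 20.7 = 0.2338


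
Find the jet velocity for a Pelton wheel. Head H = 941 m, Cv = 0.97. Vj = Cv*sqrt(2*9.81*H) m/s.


Vj = 0.97 * sqrt(2*9.81*941) = 131.8002 m/s


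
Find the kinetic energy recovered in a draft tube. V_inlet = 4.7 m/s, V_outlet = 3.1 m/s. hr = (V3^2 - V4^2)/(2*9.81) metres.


hr = (4.7^2 - 3.1^2) / (2*9.81) = 0.6361 m


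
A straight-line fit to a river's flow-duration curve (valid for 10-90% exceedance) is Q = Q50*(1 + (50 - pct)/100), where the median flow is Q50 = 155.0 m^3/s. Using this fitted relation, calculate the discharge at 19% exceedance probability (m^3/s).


Q = 155.0 * (1 + (50 - 19)/100) = 203.0500 m^3/s


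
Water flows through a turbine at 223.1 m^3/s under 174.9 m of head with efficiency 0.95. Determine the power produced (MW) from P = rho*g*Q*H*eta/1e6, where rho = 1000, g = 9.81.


P = 1000 * 9.81 * 223.1 * 174.9 * 0.95 / 1e6 = 363.6487 MW


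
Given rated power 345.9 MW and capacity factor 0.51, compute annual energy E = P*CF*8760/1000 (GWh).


E = 345.9 * 0.51 * 8760 / 1000 = 1545.3428 GWh


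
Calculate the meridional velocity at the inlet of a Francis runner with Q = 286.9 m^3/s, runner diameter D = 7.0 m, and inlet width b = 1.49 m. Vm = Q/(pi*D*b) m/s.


Vm = 286.9 / (pi * 7.0 * 1.49) = 8.7558 m/s


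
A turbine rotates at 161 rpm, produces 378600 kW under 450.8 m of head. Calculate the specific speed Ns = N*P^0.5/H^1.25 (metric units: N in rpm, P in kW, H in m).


Ns = 161 * 378600^0.5 / 450.8^1.25 = 47.6910


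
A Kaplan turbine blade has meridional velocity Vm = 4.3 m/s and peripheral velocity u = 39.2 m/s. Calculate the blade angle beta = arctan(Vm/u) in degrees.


beta = arctan(4.3 / 39.2) = 6.2600 degrees


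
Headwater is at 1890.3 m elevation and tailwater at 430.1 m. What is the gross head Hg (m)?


Hg = 1890.3 - 430.1 = 1460.2000 m


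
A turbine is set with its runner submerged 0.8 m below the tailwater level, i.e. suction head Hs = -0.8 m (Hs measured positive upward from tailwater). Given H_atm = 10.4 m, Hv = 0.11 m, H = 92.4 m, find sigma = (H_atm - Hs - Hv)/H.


sigma = (10.4 - (-0.8) - 0.11) / 92.4 = 0.1200


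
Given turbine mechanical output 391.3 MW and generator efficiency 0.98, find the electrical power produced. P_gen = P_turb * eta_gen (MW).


P_gen = 391.3 * 0.98 = 383.4740 MW


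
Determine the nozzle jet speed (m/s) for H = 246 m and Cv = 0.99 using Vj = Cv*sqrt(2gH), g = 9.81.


Vj = 0.99 * sqrt(2*9.81*246) = 68.7784 m/s


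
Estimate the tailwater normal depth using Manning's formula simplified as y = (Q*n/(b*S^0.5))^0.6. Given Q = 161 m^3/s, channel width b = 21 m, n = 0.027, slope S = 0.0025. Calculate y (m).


y = (161 * 0.027 / (21 * 0.0025^0.5))^0.6 = 2.3453 m


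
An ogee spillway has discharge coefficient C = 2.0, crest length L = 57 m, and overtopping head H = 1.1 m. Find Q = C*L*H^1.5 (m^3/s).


Q = 2.0 * 57 * 1.1^1.5 = 131.5206 m^3/s


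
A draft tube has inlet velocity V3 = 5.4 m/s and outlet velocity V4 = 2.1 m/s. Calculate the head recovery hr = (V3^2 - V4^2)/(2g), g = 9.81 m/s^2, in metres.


hr = (5.4^2 - 2.1^2) / (2*9.81) = 1.2615 m


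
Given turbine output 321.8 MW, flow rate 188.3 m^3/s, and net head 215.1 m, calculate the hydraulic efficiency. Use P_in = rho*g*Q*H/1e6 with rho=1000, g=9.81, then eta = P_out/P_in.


P_in = 1000 * 9.81 * 188.3 * 215.1 / 1e6 = 397.3377 MW
eta = 321.8 / 397.3377 = 0.8099


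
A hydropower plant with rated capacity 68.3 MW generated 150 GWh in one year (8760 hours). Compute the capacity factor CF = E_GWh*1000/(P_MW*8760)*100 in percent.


CF = 150 * 1000 / (68.3 * 8760) * 100 = 25.0707 %


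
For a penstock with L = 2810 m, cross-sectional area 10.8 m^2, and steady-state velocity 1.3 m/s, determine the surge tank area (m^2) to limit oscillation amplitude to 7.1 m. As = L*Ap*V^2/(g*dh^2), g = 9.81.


As = 2810 * 10.8 * 1.3^2 / (9.81 * 7.1^2) = 103.7125 m^2


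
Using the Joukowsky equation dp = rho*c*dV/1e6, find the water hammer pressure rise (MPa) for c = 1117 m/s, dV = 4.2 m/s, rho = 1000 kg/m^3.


dp = 1000 * 1117 * 4.2 / 1e6 = 4.6914 MPa


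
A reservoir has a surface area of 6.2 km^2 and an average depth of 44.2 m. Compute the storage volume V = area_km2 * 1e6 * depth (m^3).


V = 6.2 * 1e6 * 44.2 = 2.7404e+08 m^3


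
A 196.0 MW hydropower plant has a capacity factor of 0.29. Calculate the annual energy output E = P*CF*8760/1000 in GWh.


E = 196.0 * 0.29 * 8760 / 1000 = 497.9184 GWh


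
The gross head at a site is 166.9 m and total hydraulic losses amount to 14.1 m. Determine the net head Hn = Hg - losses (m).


Hn = 166.9 - 14.1 = 152.8000 m


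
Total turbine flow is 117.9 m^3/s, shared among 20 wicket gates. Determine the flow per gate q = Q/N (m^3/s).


q = 117.9 / 20 = 5.8950 m^3/s


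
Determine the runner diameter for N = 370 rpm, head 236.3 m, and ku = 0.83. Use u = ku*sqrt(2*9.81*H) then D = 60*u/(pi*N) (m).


u = 0.83 * sqrt(2*9.81*236.3) = 56.5144 m/s
D = 60 * 56.5144 / (pi * 370) = 2.9172 m


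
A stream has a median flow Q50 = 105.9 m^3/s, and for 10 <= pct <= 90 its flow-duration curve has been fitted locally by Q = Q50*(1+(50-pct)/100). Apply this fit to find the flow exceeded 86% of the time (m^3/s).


Q = 105.9 * (1 + (50 - 86)/100) = 67.7760 m^3/s


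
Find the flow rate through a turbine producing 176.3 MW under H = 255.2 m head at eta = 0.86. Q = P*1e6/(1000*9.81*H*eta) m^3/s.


Q = 176.3 * 1e6 / (1000 * 9.81 * 255.2 * 0.86) = 81.8850 m^3/s


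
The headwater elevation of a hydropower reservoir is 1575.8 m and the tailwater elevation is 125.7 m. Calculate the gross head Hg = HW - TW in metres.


Hg = 1575.8 - 125.7 = 1450.1000 m


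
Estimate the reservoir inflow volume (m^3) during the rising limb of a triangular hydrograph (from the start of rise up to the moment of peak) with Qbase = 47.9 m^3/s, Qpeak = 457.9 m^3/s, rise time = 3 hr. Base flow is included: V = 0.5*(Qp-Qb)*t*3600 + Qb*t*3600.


V = 0.5*(457.9 - 47.9)*3*3600 + 47.9*3*3600 = 2.7313e+06 m^3


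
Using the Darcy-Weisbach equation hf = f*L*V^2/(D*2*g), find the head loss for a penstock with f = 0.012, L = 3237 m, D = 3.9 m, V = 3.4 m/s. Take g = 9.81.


hf = 0.012 * 3237 * 3.4^2 / (3.9 * 2 * 9.81) = 5.8684 m


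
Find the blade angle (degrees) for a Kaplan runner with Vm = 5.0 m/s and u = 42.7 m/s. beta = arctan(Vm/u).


beta = arctan(5.0 / 42.7) = 6.6787 degrees


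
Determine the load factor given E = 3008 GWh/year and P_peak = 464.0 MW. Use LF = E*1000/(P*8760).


LF = 3008 * 1000 / (464.0 * 8760) = 0.7400


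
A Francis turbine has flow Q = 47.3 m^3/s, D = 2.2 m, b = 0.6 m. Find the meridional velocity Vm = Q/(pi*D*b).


Vm = 47.3 / (pi * 2.2 * 0.6) = 11.4061 m/s


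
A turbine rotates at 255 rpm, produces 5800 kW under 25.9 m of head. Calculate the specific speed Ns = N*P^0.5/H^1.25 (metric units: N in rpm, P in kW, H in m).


Ns = 255 * 5800^0.5 / 25.9^1.25 = 332.3759


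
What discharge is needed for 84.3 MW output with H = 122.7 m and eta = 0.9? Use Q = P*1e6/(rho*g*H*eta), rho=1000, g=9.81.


Q = 84.3 * 1e6 / (1000 * 9.81 * 122.7 * 0.9) = 77.8165 m^3/s


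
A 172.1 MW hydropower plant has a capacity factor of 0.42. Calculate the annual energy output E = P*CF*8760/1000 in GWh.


E = 172.1 * 0.42 * 8760 / 1000 = 633.1903 GWh


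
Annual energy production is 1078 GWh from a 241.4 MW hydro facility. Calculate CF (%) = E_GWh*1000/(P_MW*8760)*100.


CF = 1078 * 1000 / (241.4 * 8760) * 100 = 50.9774 %


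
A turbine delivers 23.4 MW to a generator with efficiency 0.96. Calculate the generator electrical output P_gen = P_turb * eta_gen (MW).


P_gen = 23.4 * 0.96 = 22.4640 MW


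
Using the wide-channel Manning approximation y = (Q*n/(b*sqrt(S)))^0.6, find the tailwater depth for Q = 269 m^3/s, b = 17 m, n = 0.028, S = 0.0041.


y = (269 * 0.028 / (17 * 0.0041^0.5))^0.6 = 3.1918 m


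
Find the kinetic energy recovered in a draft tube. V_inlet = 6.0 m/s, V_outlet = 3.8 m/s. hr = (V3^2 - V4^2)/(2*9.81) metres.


hr = (6.0^2 - 3.8^2) / (2*9.81) = 1.0989 m


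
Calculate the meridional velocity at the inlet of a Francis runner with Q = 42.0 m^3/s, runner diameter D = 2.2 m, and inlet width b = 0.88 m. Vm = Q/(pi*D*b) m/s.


Vm = 42.0 / (pi * 2.2 * 0.88) = 6.9055 m/s


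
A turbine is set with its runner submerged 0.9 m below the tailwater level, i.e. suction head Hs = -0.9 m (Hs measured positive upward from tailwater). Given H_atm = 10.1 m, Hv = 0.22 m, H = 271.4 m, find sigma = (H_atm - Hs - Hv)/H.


sigma = (10.1 - (-0.9) - 0.22) / 271.4 = 0.0397


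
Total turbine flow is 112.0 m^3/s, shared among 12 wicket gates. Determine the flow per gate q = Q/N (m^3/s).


q = 112.0 / 12 = 9.3333 m^3/s


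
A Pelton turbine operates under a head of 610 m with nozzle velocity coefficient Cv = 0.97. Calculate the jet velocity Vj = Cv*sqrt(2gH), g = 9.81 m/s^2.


Vj = 0.97 * sqrt(2*9.81*610) = 106.1173 m/s


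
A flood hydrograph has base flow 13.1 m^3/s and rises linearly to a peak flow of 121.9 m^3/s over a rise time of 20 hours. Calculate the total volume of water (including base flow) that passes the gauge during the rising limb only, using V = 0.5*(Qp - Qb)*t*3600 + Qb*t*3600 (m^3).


V = 0.5*(121.9 - 13.1)*20*3600 + 13.1*20*3600 = 4.8600e+06 m^3


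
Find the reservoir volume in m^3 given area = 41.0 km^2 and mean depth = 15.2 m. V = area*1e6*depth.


V = 41.0 * 1e6 * 15.2 = 6.2320e+08 m^3


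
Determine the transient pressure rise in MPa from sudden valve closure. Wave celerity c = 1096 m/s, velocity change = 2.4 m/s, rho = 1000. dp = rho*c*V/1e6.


dp = 1000 * 1096 * 2.4 / 1e6 = 2.6304 MPa


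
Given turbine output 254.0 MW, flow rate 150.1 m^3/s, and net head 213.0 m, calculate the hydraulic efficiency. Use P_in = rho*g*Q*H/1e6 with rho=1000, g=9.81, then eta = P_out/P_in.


P_in = 1000 * 9.81 * 150.1 * 213.0 / 1e6 = 313.6385 MW
eta = 254.0 / 313.6385 = 0.8098


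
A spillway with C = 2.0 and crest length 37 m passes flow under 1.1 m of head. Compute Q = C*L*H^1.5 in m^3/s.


Q = 2.0 * 37 * 1.1^1.5 = 85.3730 m^3/s


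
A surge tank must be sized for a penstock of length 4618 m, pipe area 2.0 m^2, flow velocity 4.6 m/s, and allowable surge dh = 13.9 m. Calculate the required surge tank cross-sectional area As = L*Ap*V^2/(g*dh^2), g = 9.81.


As = 4618 * 2.0 * 4.6^2 / (9.81 * 13.9^2) = 103.1100 m^2


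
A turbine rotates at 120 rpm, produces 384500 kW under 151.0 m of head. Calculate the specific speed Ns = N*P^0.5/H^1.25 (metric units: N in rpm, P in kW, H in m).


Ns = 120 * 384500^0.5 / 151.0^1.25 = 140.5750


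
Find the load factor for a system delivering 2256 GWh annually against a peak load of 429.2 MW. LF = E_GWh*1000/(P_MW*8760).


LF = 2256 * 1000 / (429.2 * 8760) = 0.6000


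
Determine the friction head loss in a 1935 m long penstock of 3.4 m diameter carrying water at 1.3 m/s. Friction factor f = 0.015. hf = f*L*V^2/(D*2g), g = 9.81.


hf = 0.015 * 1935 * 1.3^2 / (3.4 * 2 * 9.81) = 0.7353 m


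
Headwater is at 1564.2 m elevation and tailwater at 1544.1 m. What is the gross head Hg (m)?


Hg = 1564.2 - 1544.1 = 20.1000 m


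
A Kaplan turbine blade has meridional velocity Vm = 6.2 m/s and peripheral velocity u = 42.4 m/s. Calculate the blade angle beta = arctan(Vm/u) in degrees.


beta = arctan(6.2 / 42.4) = 8.3192 degrees


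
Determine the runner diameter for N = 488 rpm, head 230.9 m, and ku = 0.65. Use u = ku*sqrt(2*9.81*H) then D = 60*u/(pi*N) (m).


u = 0.65 * sqrt(2*9.81*230.9) = 43.7497 m/s
D = 60 * 43.7497 / (pi * 488) = 1.7122 m


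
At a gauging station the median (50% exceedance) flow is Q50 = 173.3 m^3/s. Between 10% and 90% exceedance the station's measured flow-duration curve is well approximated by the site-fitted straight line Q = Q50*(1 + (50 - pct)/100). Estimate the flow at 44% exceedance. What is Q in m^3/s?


Q = 173.3 * (1 + (50 - 44)/100) = 183.6980 m^3/s


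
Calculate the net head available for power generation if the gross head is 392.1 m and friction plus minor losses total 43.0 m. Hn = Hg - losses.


Hn = 392.1 - 43.0 = 349.1000 m


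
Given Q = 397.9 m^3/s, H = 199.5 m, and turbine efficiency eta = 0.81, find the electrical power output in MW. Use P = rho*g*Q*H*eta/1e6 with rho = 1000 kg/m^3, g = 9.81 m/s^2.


P = 1000 * 9.81 * 397.9 * 199.5 * 0.81 / 1e6 = 630.7698 MW


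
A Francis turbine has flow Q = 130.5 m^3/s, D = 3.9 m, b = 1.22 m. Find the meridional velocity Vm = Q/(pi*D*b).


Vm = 130.5 / (pi * 3.9 * 1.22) = 8.7304 m/s


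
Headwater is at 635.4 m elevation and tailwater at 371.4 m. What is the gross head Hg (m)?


Hg = 635.4 - 371.4 = 264.0000 m


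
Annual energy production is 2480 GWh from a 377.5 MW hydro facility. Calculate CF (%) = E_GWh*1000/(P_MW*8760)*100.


CF = 2480 * 1000 / (377.5 * 8760) * 100 = 74.9947 %


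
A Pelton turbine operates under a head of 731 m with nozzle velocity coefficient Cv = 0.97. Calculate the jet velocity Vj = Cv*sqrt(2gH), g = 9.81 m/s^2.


Vj = 0.97 * sqrt(2*9.81*731) = 116.1662 m/s


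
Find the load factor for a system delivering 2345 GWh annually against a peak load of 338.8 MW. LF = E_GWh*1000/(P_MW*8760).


LF = 2345 * 1000 / (338.8 * 8760) = 0.7901


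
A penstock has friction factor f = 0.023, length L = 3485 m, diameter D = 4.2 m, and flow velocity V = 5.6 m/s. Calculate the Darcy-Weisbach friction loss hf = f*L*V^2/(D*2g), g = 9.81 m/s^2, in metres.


hf = 0.023 * 3485 * 5.6^2 / (4.2 * 2 * 9.81) = 30.5041 m


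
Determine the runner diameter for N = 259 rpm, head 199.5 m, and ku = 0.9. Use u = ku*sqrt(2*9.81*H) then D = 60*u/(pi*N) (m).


u = 0.9 * sqrt(2*9.81*199.5) = 56.3071 m/s
D = 60 * 56.3071 / (pi * 259) = 4.1521 m


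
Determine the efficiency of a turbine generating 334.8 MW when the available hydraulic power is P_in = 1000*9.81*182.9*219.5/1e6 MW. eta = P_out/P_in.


P_in = 1000 * 9.81 * 182.9 * 219.5 / 1e6 = 393.8377 MW
eta = 334.8 / 393.8377 = 0.8501


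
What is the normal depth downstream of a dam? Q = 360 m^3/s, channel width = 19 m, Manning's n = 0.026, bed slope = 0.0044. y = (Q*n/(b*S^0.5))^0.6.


y = (360 * 0.026 / (19 * 0.0044^0.5))^0.6 = 3.3303 m


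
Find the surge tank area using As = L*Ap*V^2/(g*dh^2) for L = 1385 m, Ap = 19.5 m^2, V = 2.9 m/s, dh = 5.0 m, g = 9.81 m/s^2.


As = 1385 * 19.5 * 2.9^2 / (9.81 * 5.0^2) = 926.1287 m^2


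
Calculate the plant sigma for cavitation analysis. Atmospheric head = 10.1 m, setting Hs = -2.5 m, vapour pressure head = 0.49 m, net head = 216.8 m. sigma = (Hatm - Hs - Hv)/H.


sigma = (10.1 - (-2.5) - 0.49) / 216.8 = 0.0559


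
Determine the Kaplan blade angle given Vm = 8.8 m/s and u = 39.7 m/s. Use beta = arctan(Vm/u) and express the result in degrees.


beta = arctan(8.8 / 39.7) = 12.4982 degrees


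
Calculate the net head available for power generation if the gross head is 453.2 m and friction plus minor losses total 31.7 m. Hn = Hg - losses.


Hn = 453.2 - 31.7 = 421.5000 m


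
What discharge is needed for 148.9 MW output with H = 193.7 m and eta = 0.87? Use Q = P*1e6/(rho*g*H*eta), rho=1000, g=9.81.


Q = 148.9 * 1e6 / (1000 * 9.81 * 193.7 * 0.87) = 90.0693 m^3/s


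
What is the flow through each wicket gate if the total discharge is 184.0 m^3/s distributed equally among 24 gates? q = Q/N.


q = 184.0 / 24 = 7.6667 m^3/s


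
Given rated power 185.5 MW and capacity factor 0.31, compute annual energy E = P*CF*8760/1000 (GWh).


E = 185.5 * 0.31 * 8760 / 1000 = 503.7438 GWh


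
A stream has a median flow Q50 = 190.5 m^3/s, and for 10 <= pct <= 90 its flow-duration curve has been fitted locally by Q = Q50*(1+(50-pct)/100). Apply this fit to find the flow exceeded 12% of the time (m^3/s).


Q = 190.5 * (1 + (50 - 12)/100) = 262.8900 m^3/s


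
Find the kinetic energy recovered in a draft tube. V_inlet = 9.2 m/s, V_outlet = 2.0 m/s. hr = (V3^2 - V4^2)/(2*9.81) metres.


hr = (9.2^2 - 2.0^2) / (2*9.81) = 4.1101 m


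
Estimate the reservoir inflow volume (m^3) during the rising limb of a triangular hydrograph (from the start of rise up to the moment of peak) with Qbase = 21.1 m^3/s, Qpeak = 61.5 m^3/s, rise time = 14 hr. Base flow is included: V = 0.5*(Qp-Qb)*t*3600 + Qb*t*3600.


V = 0.5*(61.5 - 21.1)*14*3600 + 21.1*14*3600 = 2.0815e+06 m^3


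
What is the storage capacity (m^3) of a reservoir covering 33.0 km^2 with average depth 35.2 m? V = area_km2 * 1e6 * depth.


V = 33.0 * 1e6 * 35.2 = 1.1616e+09 m^3


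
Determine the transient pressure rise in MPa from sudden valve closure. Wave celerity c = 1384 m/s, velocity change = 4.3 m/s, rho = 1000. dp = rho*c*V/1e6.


dp = 1000 * 1384 * 4.3 / 1e6 = 5.9512 MPa


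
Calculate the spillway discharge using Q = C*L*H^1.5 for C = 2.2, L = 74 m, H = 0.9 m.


Q = 2.2 * 74 * 0.9^1.5 = 139.0011 m^3/s


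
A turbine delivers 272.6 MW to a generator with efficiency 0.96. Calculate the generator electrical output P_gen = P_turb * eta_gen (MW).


P_gen = 272.6 * 0.96 = 261.6960 MW


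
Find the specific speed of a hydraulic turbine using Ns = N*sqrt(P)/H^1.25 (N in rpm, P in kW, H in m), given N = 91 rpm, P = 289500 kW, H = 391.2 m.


Ns = 91 * 289500^0.5 / 391.2^1.25 = 28.1428


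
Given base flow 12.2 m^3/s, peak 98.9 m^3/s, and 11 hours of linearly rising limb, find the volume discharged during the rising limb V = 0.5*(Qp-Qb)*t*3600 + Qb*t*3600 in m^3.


V = 0.5*(98.9 - 12.2)*11*3600 + 12.2*11*3600 = 2.1998e+06 m^3


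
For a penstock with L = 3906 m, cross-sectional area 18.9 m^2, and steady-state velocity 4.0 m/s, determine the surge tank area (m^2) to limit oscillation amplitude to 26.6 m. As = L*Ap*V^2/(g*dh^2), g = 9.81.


As = 3906 * 18.9 * 4.0^2 / (9.81 * 26.6^2) = 170.1695 m^2


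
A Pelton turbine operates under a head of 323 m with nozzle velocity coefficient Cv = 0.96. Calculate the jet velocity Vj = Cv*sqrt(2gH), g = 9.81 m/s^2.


Vj = 0.96 * sqrt(2*9.81*323) = 76.4226 m/s


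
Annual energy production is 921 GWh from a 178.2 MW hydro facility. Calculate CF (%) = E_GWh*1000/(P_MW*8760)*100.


CF = 921 * 1000 / (178.2 * 8760) * 100 = 58.9994 %


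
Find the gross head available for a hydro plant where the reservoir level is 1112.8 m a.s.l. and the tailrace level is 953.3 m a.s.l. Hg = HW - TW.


Hg = 1112.8 - 953.3 = 159.5000 m


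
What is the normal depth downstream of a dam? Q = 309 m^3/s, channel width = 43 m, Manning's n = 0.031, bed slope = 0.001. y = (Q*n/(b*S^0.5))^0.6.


y = (309 * 0.031 / (43 * 0.001^0.5))^0.6 = 3.2263 m


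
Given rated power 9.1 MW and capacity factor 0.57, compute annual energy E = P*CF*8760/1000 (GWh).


E = 9.1 * 0.57 * 8760 / 1000 = 45.4381 GWh


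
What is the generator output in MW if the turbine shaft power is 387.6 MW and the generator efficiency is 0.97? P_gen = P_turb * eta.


P_gen = 387.6 * 0.97 = 375.9720 MW


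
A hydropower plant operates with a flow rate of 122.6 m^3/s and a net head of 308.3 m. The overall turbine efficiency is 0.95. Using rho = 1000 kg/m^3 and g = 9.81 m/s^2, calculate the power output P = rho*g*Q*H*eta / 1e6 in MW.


P = 1000 * 9.81 * 122.6 * 308.3 * 0.95 / 1e6 = 352.2545 MW


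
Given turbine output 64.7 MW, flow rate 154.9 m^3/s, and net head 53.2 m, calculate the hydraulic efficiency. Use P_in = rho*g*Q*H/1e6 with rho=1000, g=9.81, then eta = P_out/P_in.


P_in = 1000 * 9.81 * 154.9 * 53.2 / 1e6 = 80.8411 MW
eta = 64.7 / 80.8411 = 0.8003


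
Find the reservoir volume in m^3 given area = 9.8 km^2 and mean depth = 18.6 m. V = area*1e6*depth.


V = 9.8 * 1e6 * 18.6 = 1.8228e+08 m^3


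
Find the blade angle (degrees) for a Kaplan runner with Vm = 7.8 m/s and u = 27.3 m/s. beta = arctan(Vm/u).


beta = arctan(7.8 / 27.3) = 15.9454 degrees


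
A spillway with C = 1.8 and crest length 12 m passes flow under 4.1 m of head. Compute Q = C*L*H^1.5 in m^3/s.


Q = 1.8 * 12 * 4.1^1.5 = 179.3203 m^3/s


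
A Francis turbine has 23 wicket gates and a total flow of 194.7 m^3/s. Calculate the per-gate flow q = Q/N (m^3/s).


q = 194.7 / 23 = 8.4652 m^3/s


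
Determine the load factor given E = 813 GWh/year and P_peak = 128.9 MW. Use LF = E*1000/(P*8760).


LF = 813 * 1000 / (128.9 * 8760) = 0.7200


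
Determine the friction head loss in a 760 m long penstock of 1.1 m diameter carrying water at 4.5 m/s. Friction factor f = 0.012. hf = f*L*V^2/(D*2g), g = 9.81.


hf = 0.012 * 760 * 4.5^2 / (1.1 * 2 * 9.81) = 8.5571 m


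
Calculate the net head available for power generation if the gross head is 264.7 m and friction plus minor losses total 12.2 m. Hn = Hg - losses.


Hn = 264.7 - 12.2 = 252.5000 m


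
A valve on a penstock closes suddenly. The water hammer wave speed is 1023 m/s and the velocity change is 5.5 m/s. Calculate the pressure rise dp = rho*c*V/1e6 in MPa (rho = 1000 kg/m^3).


dp = 1000 * 1023 * 5.5 / 1e6 = 5.6265 MPa


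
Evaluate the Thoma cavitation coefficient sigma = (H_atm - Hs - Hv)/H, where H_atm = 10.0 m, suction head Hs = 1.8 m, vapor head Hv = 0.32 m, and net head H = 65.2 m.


sigma = (10.0 - 1.8 - 0.32) / 65.2 = 0.1209


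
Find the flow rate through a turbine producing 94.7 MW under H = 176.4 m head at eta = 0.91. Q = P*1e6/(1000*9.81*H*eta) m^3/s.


Q = 94.7 * 1e6 / (1000 * 9.81 * 176.4 * 0.91) = 60.1369 m^3/s


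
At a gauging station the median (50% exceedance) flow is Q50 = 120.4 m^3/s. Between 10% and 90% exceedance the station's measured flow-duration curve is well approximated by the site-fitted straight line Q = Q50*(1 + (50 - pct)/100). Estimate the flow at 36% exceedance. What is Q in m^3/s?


Q = 120.4 * (1 + (50 - 36)/100) = 137.2560 m^3/s


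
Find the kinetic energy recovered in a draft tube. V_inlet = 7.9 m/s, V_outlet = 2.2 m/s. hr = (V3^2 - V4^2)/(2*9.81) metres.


hr = (7.9^2 - 2.2^2) / (2*9.81) = 2.9343 m


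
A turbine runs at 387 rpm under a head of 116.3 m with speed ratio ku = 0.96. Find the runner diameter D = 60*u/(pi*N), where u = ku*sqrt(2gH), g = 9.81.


u = 0.96 * sqrt(2*9.81*116.3) = 45.8575 m/s
D = 60 * 45.8575 / (pi * 387) = 2.2631 m


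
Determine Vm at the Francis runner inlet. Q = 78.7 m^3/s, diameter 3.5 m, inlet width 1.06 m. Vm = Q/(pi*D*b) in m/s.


Vm = 78.7 / (pi * 3.5 * 1.06) = 6.7523 m/s


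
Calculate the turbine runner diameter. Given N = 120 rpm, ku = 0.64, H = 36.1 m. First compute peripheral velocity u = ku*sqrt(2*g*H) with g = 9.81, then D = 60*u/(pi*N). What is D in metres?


u = 0.64 * sqrt(2*9.81*36.1) = 17.0327 m/s
D = 60 * 17.0327 / (pi * 120) = 2.7108 m


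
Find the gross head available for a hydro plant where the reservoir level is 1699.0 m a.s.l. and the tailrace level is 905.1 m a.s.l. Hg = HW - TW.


Hg = 1699.0 - 905.1 = 793.9000 m


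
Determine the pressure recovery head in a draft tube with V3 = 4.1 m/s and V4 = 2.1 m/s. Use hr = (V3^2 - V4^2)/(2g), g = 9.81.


hr = (4.1^2 - 2.1^2) / (2*9.81) = 0.6320 m


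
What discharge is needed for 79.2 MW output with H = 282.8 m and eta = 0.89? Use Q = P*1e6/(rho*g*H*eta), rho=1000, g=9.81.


Q = 79.2 * 1e6 / (1000 * 9.81 * 282.8 * 0.89) = 32.0765 m^3/s


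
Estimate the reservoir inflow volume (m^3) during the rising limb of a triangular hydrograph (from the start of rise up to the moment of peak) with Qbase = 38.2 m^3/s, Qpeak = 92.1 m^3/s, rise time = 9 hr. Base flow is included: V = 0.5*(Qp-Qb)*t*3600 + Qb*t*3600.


V = 0.5*(92.1 - 38.2)*9*3600 + 38.2*9*3600 = 2.1109e+06 m^3


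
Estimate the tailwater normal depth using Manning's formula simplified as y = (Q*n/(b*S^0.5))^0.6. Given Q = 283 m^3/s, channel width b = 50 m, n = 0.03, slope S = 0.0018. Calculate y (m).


y = (283 * 0.03 / (50 * 0.0018^0.5))^0.6 = 2.2982 m


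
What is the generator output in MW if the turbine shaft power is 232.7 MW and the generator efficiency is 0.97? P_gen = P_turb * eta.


P_gen = 232.7 * 0.97 = 225.7190 MW


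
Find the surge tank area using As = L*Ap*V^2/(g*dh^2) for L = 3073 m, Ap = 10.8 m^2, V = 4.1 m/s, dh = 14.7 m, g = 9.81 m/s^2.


As = 3073 * 10.8 * 4.1^2 / (9.81 * 14.7^2) = 263.1785 m^2


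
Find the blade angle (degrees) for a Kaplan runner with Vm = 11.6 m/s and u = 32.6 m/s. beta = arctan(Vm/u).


beta = arctan(11.6 / 32.6) = 19.5870 degrees


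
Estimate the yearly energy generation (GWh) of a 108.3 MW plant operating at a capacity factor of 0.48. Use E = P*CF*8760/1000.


E = 108.3 * 0.48 * 8760 / 1000 = 455.3798 GWh


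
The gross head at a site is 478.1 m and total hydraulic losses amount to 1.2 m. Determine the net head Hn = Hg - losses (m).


Hn = 478.1 - 1.2 = 476.9000 m


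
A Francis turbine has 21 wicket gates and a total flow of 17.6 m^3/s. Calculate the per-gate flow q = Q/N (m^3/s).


q = 17.6 / 21 = 0.8381 m^3/s


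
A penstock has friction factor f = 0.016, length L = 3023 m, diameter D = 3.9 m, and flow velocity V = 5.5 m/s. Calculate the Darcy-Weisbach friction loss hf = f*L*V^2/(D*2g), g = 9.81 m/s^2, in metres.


hf = 0.016 * 3023 * 5.5^2 / (3.9 * 2 * 9.81) = 19.1214 m


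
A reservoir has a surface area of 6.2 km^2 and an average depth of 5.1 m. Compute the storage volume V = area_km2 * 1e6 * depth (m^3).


V = 6.2 * 1e6 * 5.1 = 3.1620e+07 m^3


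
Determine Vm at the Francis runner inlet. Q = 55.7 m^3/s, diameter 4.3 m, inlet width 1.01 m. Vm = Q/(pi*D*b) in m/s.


Vm = 55.7 / (pi * 4.3 * 1.01) = 4.0824 m/s


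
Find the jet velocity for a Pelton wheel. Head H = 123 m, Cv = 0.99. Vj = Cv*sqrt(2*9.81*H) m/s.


Vj = 0.99 * sqrt(2*9.81*123) = 48.6337 m/s


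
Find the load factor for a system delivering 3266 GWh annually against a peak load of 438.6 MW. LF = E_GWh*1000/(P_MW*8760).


LF = 3266 * 1000 / (438.6 * 8760) = 0.8500


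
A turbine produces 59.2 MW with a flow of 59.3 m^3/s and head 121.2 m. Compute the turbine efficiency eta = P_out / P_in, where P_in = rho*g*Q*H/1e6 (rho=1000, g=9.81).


P_in = 1000 * 9.81 * 59.3 * 121.2 / 1e6 = 70.5060 MW
eta = 59.2 / 70.5060 = 0.8396


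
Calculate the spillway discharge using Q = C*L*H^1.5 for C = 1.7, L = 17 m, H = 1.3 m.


Q = 1.7 * 17 * 1.3^1.5 = 42.8364 m^3/s


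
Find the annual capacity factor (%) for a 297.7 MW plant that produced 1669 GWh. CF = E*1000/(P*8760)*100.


CF = 1669 * 1000 / (297.7 * 8760) * 100 = 63.9990 %


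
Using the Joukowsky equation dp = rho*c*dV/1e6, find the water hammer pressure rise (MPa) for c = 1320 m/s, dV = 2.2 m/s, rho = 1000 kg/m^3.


dp = 1000 * 1320 * 2.2 / 1e6 = 2.9040 MPa


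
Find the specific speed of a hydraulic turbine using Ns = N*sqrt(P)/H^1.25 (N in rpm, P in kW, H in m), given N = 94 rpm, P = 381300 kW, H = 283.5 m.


Ns = 94 * 381300^0.5 / 283.5^1.25 = 49.8965


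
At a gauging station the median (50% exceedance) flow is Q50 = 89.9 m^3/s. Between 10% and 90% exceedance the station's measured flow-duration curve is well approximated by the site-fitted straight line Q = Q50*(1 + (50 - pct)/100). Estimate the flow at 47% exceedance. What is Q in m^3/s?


Q = 89.9 * (1 + (50 - 47)/100) = 92.5970 m^3/s


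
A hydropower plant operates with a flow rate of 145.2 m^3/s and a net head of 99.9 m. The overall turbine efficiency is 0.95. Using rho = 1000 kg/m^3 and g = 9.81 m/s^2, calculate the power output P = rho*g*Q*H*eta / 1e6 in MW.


P = 1000 * 9.81 * 145.2 * 99.9 * 0.95 / 1e6 = 135.1838 MW


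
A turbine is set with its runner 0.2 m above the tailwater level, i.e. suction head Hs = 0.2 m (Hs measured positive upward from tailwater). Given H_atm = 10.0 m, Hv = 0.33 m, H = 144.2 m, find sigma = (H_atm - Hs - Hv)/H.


sigma = (10.0 - 0.2 - 0.33) / 144.2 = 0.0657


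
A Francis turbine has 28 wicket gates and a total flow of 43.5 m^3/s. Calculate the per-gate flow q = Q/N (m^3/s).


q = 43.5 / 28 = 1.5536 m^3/s


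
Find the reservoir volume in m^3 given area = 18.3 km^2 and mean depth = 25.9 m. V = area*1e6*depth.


V = 18.3 * 1e6 * 25.9 = 4.7397e+08 m^3


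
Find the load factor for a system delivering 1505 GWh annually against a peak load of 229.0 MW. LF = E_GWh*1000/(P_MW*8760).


LF = 1505 * 1000 / (229.0 * 8760) = 0.7502


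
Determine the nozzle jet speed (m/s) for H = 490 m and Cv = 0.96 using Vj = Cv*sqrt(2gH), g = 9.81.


Vj = 0.96 * sqrt(2*9.81*490) = 94.1280 m/s


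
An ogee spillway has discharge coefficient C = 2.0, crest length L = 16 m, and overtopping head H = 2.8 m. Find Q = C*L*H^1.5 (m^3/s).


Q = 2.0 * 16 * 2.8^1.5 = 149.9295 m^3/s


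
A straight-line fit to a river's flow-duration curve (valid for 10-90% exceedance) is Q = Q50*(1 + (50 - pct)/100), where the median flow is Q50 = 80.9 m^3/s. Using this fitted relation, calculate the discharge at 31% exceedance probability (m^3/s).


Q = 80.9 * (1 + (50 - 31)/100) = 96.2710 m^3/s


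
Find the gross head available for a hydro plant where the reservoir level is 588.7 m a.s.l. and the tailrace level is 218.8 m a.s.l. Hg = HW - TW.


Hg = 588.7 - 218.8 = 369.9000 m


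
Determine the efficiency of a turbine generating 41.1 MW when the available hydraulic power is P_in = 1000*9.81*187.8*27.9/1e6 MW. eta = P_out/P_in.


P_in = 1000 * 9.81 * 187.8 * 27.9 / 1e6 = 51.4007 MW
eta = 41.1 / 51.4007 = 0.7996


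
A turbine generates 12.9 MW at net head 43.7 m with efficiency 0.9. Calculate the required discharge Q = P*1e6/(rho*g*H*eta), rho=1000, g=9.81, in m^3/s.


Q = 12.9 * 1e6 / (1000 * 9.81 * 43.7 * 0.9) = 33.4346 m^3/s


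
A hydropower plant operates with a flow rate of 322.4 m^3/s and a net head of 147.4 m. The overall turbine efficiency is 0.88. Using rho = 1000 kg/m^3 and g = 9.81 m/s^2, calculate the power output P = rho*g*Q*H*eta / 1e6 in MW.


P = 1000 * 9.81 * 322.4 * 147.4 * 0.88 / 1e6 = 410.2458 MW


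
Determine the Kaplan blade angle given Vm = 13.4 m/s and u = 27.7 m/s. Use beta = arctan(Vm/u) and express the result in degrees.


beta = arctan(13.4 / 27.7) = 25.8156 degrees


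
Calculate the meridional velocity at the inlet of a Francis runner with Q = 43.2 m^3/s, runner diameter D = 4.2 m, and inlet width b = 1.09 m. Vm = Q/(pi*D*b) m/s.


Vm = 43.2 / (pi * 4.2 * 1.09) = 3.0037 m/s


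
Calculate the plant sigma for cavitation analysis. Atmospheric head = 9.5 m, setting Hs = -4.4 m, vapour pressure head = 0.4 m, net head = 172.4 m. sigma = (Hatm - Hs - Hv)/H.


sigma = (9.5 - (-4.4) - 0.4) / 172.4 = 0.0783


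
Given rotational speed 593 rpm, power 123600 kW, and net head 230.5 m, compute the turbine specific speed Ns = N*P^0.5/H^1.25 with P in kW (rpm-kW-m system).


Ns = 593 * 123600^0.5 / 230.5^1.25 = 232.1268


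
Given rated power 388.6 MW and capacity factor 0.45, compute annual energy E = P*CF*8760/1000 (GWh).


E = 388.6 * 0.45 * 8760 / 1000 = 1531.8612 GWh


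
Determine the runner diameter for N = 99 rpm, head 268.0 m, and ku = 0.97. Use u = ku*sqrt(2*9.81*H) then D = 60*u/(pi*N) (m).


u = 0.97 * sqrt(2*9.81*268.0) = 70.3378 m/s
D = 60 * 70.3378 / (pi * 99) = 13.5692 m


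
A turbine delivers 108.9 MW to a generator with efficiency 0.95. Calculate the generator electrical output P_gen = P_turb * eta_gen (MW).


P_gen = 108.9 * 0.95 = 103.4550 MW


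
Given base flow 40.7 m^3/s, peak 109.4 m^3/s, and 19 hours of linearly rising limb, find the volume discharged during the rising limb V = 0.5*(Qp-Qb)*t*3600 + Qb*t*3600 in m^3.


V = 0.5*(109.4 - 40.7)*19*3600 + 40.7*19*3600 = 5.1334e+06 m^3


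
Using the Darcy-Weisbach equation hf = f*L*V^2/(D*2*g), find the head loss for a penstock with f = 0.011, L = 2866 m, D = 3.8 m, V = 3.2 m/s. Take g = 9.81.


hf = 0.011 * 2866 * 3.2^2 / (3.8 * 2 * 9.81) = 4.3300 m


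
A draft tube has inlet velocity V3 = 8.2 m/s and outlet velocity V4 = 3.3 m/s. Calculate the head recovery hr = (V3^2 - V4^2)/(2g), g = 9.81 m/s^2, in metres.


hr = (8.2^2 - 3.3^2) / (2*9.81) = 2.8721 m


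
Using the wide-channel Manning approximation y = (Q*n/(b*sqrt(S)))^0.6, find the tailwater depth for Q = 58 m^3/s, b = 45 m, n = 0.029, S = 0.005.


y = (58 * 0.029 / (45 * 0.005^0.5))^0.6 = 0.6821 m


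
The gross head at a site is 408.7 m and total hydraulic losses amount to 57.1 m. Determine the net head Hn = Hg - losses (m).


Hn = 408.7 - 57.1 = 351.6000 m


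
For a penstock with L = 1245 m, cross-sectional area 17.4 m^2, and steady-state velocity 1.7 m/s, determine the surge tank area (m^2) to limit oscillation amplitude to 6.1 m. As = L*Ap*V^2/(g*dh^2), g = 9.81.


As = 1245 * 17.4 * 1.7^2 / (9.81 * 6.1^2) = 171.5093 m^2


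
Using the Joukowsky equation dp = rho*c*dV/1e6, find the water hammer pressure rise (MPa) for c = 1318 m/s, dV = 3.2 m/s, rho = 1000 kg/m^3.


dp = 1000 * 1318 * 3.2 / 1e6 = 4.2176 MPa


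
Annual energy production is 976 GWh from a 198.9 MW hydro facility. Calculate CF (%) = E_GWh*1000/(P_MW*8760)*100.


CF = 976 * 1000 / (198.9 * 8760) * 100 = 56.0158 %


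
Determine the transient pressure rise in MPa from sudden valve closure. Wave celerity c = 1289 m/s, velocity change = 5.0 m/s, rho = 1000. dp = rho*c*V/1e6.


dp = 1000 * 1289 * 5.0 / 1e6 = 6.4450 MPa


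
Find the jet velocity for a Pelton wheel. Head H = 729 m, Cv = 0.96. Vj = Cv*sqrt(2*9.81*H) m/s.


Vj = 0.96 * sqrt(2*9.81*729) = 114.8113 m/s


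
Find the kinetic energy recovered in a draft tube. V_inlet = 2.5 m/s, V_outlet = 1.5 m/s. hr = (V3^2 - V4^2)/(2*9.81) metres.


hr = (2.5^2 - 1.5^2) / (2*9.81) = 0.2039 m


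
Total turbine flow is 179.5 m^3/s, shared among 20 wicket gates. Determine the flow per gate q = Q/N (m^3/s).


q = 179.5 / 20 = 8.9750 m^3/s


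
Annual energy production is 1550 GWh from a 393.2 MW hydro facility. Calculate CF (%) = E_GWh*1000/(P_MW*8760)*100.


CF = 1550 * 1000 / (393.2 * 8760) * 100 = 45.0002 %


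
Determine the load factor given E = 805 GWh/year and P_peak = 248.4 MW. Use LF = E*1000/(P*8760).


LF = 805 * 1000 / (248.4 * 8760) = 0.3699


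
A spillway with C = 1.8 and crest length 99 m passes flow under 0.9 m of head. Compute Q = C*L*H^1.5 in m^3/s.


Q = 1.8 * 99 * 0.9^1.5 = 152.1498 m^3/s


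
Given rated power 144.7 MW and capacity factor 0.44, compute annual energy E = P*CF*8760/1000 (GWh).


E = 144.7 * 0.44 * 8760 / 1000 = 557.7317 GWh


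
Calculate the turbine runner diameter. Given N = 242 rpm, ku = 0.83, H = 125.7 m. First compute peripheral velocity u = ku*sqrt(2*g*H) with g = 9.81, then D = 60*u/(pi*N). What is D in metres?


u = 0.83 * sqrt(2*9.81*125.7) = 41.2188 m/s
D = 60 * 41.2188 / (pi * 242) = 3.2530 m


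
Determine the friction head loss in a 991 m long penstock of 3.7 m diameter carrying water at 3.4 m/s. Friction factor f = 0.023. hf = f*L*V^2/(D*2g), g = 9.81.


hf = 0.023 * 991 * 3.4^2 / (3.7 * 2 * 9.81) = 3.6296 m


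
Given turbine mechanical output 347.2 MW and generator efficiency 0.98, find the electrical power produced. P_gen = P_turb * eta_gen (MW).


P_gen = 347.2 * 0.98 = 340.2560 MW


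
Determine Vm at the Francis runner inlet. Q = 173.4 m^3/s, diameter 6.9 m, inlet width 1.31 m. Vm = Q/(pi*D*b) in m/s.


Vm = 173.4 / (pi * 6.9 * 1.31) = 6.1063 m/s


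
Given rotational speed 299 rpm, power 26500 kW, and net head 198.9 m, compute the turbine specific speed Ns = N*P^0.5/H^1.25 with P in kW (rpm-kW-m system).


Ns = 299 * 26500^0.5 / 198.9^1.25 = 65.1629


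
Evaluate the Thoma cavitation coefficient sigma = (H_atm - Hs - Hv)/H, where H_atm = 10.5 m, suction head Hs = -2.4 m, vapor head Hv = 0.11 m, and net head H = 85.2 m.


sigma = (10.5 - (-2.4) - 0.11) / 85.2 = 0.1501


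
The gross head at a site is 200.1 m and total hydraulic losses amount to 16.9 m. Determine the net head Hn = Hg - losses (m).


Hn = 200.1 - 16.9 = 183.2000 m


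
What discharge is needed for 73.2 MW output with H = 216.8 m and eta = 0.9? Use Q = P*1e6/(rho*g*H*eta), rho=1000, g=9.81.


Q = 73.2 * 1e6 / (1000 * 9.81 * 216.8 * 0.9) = 38.2420 m^3/s


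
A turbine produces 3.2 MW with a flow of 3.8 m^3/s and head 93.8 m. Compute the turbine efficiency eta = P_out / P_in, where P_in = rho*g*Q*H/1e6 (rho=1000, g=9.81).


P_in = 1000 * 9.81 * 3.8 * 93.8 / 1e6 = 3.4967 MW
eta = 3.2 / 3.4967 = 0.9152


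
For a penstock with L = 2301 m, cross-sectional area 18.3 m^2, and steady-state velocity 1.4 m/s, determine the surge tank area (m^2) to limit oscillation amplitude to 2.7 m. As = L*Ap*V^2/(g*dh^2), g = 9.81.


As = 2301 * 18.3 * 1.4^2 / (9.81 * 2.7^2) = 1154.0570 m^2


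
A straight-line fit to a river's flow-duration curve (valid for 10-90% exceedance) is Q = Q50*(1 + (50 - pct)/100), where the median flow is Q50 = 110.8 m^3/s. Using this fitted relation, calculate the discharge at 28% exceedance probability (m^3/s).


Q = 110.8 * (1 + (50 - 28)/100) = 135.1760 m^3/s


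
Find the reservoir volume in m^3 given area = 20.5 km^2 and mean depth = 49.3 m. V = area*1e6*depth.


V = 20.5 * 1e6 * 49.3 = 1.0106e+09 m^3


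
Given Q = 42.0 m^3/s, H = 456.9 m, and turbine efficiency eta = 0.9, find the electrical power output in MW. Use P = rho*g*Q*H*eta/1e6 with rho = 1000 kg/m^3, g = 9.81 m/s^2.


P = 1000 * 9.81 * 42.0 * 456.9 * 0.9 / 1e6 = 169.4267 MW


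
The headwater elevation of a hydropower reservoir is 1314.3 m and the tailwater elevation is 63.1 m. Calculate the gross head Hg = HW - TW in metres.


Hg = 1314.3 - 63.1 = 1251.2000 m


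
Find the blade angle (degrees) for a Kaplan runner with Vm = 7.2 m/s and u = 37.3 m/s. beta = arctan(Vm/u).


beta = arctan(7.2 / 37.3) = 10.9254 degrees


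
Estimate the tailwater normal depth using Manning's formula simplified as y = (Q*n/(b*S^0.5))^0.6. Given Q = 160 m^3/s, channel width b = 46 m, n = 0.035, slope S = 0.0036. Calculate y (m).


y = (160 * 0.035 / (46 * 0.0036^0.5))^0.6 = 1.5289 m


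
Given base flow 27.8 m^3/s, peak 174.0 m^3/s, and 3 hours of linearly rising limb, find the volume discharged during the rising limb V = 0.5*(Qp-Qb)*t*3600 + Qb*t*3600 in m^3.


V = 0.5*(174.0 - 27.8)*3*3600 + 27.8*3*3600 = 1.0897e+06 m^3


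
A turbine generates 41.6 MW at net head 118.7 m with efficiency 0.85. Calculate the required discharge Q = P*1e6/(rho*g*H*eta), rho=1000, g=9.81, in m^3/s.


Q = 41.6 * 1e6 / (1000 * 9.81 * 118.7 * 0.85) = 42.0295 m^3/s


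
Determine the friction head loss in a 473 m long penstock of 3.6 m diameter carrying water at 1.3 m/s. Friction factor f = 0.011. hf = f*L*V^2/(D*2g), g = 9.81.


hf = 0.011 * 473 * 1.3^2 / (3.6 * 2 * 9.81) = 0.1245 m
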